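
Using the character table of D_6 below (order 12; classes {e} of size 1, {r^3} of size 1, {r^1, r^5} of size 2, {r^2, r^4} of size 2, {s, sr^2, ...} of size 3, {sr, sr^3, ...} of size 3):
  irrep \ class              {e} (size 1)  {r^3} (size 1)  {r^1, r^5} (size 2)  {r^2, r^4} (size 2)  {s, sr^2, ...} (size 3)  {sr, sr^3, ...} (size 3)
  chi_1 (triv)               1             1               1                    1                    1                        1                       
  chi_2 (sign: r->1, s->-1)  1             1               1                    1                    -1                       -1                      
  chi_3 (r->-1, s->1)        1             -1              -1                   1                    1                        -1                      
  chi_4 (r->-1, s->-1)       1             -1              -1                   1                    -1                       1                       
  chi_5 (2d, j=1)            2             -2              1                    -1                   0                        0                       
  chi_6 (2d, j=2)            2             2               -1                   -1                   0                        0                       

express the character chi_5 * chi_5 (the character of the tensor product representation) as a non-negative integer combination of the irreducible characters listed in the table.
chi_5 tensor chi_5 = chi_1 + chi_2 + chi_6 (all other irreducibles have multiplicity 0).

Explanation: The character of a tensor product is the pointwise product (chi_5 * chi_5)(C) = chi_5(C) * chi_5(C):
  {e}: (2)*(2), {r^3}: (-2)*(-2), {r^1, r^5}: (1)*(1), {r^2, r^4}: (-1)*(-1), {s, sr^2, ...}: (0)*(0), {sr, sr^3, ...}: (0)*(0)
so (chi_5 * chi_5) takes values
  {e} -> 4, {r^3} -> 4, {r^1, r^5} -> 1, {r^2, r^4} -> 1, {s, sr^2, ...} -> 0, {sr, sr^3, ...} -> 0.
Now take the inner product of this character with each irreducible chi from the table, <chi_5*chi_5, chi> = (1/12) sum_C |C| (chi_5*chi_5)(C) conj(chi(C)):
  <chi_5*chi_5, chi_1> = (1/12)[1*(4)*conj(1) + 1*(4)*conj(1) + 2*(1)*conj(1) + 2*(1)*conj(1) + 3*(0)*conj(1) + 3*(0)*conj(1)]
      = (1/12)[(4) + (4) + (2) + (2) + (0) + (0)] = 12/12 = 1
  <chi_5*chi_5, chi_2> = (1/12)[1*(4)*conj(1) + 1*(4)*conj(1) + 2*(1)*conj(1) + 2*(1)*conj(1) + 3*(0)*conj(-1) + 3*(0)*conj(-1)]
      = (1/12)[(4) + (4) + (2) + (2) + (0) + (0)] = 12/12 = 1
  <chi_5*chi_5, chi_3> = (1/12)[1*(4)*conj(1) + 1*(4)*conj(-1) + 2*(1)*conj(-1) + 2*(1)*conj(1) + 3*(0)*conj(1) + 3*(0)*conj(-1)]
      = (1/12)[(4) + (-4) + (-2) + (2) + (0) + (0)] = 0/12 = 0
  <chi_5*chi_5, chi_4> = (1/12)[1*(4)*conj(1) + 1*(4)*conj(-1) + 2*(1)*conj(-1) + 2*(1)*conj(1) + 3*(0)*conj(-1) + 3*(0)*conj(1)]
      = (1/12)[(4) + (-4) + (-2) + (2) + (0) + (0)] = 0/12 = 0
  <chi_5*chi_5, chi_5> = (1/12)[1*(4)*conj(2) + 1*(4)*conj(-2) + 2*(1)*conj(1) + 2*(1)*conj(-1) + 3*(0)*conj(0) + 3*(0)*conj(0)]
      = (1/12)[(8) + (-8) + (2) + (-2) + (0) + (0)] = 0/12 = 0
  <chi_5*chi_5, chi_6> = (1/12)[1*(4)*conj(2) + 1*(4)*conj(2) + 2*(1)*conj(-1) + 2*(1)*conj(-1) + 3*(0)*conj(0) + 3*(0)*conj(0)]
      = (1/12)[(8) + (8) + (-2) + (-2) + (0) + (0)] = 12/12 = 1
Hence the multiplicities are chi_1: 1, chi_2: 1, chi_6: 1. Dimension check: dim(chi_5)*dim(chi_5) = 2*2 = 4 and sum (mult * dim) = 1*1 + 1*1 + 1*2 = 4.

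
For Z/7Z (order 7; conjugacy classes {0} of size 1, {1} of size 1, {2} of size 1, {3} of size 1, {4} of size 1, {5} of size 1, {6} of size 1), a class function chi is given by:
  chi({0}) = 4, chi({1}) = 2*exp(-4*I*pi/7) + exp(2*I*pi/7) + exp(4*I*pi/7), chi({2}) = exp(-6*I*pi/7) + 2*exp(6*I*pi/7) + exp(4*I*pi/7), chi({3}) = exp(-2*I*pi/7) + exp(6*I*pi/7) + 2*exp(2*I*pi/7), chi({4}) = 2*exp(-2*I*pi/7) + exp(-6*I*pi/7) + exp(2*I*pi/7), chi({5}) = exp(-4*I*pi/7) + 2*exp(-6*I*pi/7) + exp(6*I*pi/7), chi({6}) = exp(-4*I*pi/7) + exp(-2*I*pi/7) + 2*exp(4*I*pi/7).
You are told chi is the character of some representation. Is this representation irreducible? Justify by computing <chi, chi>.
Not irreducible (reducible): <chi, chi> = 6 > 1.

Argument: <chi, chi> = (1/|G|) sum_C |C| * |chi(C)|^2 = (1/7)[1*|4|^2 + 1*|2*exp(-4*I*pi/7) + exp(2*I*pi/7) + exp(4*I*pi/7)|^2 + 1*|exp(-6*I*pi/7) + 2*exp(6*I*pi/7) + exp(4*I*pi/7)|^2 + 1*|exp(-2*I*pi/7) + exp(6*I*pi/7) + 2*exp(2*I*pi/7)|^2 + 1*|2*exp(-2*I*pi/7) + exp(-6*I*pi/7) + exp(2*I*pi/7)|^2 + 1*|exp(-4*I*pi/7) + 2*exp(-6*I*pi/7) + exp(6*I*pi/7)|^2 + 1*|exp(-4*I*pi/7) + exp(-2*I*pi/7) + 2*exp(4*I*pi/7)|^2]
  = (1/7)[(16) + (6 + 4*exp(-6*I*pi/7) + exp(-2*I*pi/7) + exp(2*I*pi/7) + 4*exp(6*I*pi/7)) + (6 + 4*exp(-2*I*pi/7) + exp(-4*I*pi/7) + exp(4*I*pi/7) + 4*exp(2*I*pi/7)) + (6 + 4*exp(-4*I*pi/7) + exp(-6*I*pi/7) + exp(6*I*pi/7) + 4*exp(4*I*pi/7)) + (6 + 4*exp(-4*I*pi/7) + exp(-6*I*pi/7) + exp(6*I*pi/7) + 4*exp(4*I*pi/7)) + (6 + 4*exp(-2*I*pi/7) + exp(-4*I*pi/7) + exp(4*I*pi/7) + 4*exp(2*I*pi/7)) + (6 + 4*exp(-6*I*pi/7) + exp(-2*I*pi/7) + exp(2*I*pi/7) + 4*exp(6*I*pi/7))] = 42/7 = 6.
(Exp terms are combined using exp(i*s)*conj(exp(i*t)) = exp(i*(s-t)), and sums of them are collapsed using the identity that for every m > 1 the m distinct m-th roots of unity sum to 0, e.g. 1 + exp(2*I*pi/3) + exp(-2*I*pi/3) = 0.)
A character is irreducible iff <chi, chi> = 1, so this representation is reducible.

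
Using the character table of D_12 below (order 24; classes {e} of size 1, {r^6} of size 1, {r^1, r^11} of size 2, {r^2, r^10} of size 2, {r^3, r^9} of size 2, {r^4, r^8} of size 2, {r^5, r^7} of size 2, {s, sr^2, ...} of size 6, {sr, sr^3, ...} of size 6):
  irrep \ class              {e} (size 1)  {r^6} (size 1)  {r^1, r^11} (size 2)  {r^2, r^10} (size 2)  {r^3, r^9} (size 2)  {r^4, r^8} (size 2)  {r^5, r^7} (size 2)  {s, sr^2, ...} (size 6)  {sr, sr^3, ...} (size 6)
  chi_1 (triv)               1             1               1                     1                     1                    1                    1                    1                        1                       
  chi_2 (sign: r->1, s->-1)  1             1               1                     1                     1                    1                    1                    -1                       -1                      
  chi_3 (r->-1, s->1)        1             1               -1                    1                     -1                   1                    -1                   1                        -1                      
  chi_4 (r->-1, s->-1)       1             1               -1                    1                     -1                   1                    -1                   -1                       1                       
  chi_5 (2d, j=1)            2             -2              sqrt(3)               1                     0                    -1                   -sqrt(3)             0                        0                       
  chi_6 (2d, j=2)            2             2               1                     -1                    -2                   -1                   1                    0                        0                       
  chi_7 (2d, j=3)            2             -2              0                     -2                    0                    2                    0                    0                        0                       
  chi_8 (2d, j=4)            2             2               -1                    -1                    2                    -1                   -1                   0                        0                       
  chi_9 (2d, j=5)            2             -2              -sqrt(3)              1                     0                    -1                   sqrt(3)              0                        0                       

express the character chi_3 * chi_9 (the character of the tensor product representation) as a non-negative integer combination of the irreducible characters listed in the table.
chi_3 tensor chi_9 = chi_5 (all other irreducibles have multiplicity 0).

Justification: The character of a tensor product is the pointwise product (chi_3 * chi_9)(C) = chi_3(C) * chi_9(C):
  {e}: (1)*(2), {r^6}: (1)*(-2), {r^1, r^11}: (-1)*(-sqrt(3)), {r^2, r^10}: (1)*(1), {r^3, r^9}: (-1)*(0), {r^4, r^8}: (1)*(-1), {r^5, r^7}: (-1)*(sqrt(3)), {s, sr^2, ...}: (1)*(0), {sr, sr^3, ...}: (-1)*(0)
so (chi_3 * chi_9) takes values
  {e} -> 2, {r^6} -> -2, {r^1, r^11} -> sqrt(3), {r^2, r^10} -> 1, {r^3, r^9} -> 0, {r^4, r^8} -> -1, {r^5, r^7} -> -sqrt(3), {s, sr^2, ...} -> 0, {sr, sr^3, ...} -> 0.
Now take the inner product of this character with each irreducible chi from the table, <chi_3*chi_9, chi> = (1/24) sum_C |C| (chi_3*chi_9)(C) conj(chi(C)):
  <chi_3*chi_9, chi_1> = (1/24)[1*(2)*conj(1) + 1*(-2)*conj(1) + 2*(sqrt(3))*conj(1) + 2*(1)*conj(1) + 2*(0)*conj(1) + 2*(-1)*conj(1) + 2*(-sqrt(3))*conj(1) + 6*(0)*conj(1) + 6*(0)*conj(1)]
      = (1/24)[(2) + (-2) + (2*sqrt(3)) + (2) + (0) + (-2) + (-2*sqrt(3)) + (0) + (0)] = 0/24 = 0
  <chi_3*chi_9, chi_2> = (1/24)[1*(2)*conj(1) + 1*(-2)*conj(1) + 2*(sqrt(3))*conj(1) + 2*(1)*conj(1) + 2*(0)*conj(1) + 2*(-1)*conj(1) + 2*(-sqrt(3))*conj(1) + 6*(0)*conj(-1) + 6*(0)*conj(-1)]
      = (1/24)[(2) + (-2) + (2*sqrt(3)) + (2) + (0) + (-2) + (-2*sqrt(3)) + (0) + (0)] = 0/24 = 0
  <chi_3*chi_9, chi_3> = (1/24)[1*(2)*conj(1) + 1*(-2)*conj(1) + 2*(sqrt(3))*conj(-1) + 2*(1)*conj(1) + 2*(0)*conj(-1) + 2*(-1)*conj(1) + 2*(-sqrt(3))*conj(-1) + 6*(0)*conj(1) + 6*(0)*conj(-1)]
      = (1/24)[(2) + (-2) + (-2*sqrt(3)) + (2) + (0) + (-2) + (2*sqrt(3)) + (0) + (0)] = 0/24 = 0
  <chi_3*chi_9, chi_4> = (1/24)[1*(2)*conj(1) + 1*(-2)*conj(1) + 2*(sqrt(3))*conj(-1) + 2*(1)*conj(1) + 2*(0)*conj(-1) + 2*(-1)*conj(1) + 2*(-sqrt(3))*conj(-1) + 6*(0)*conj(-1) + 6*(0)*conj(1)]
      = (1/24)[(2) + (-2) + (-2*sqrt(3)) + (2) + (0) + (-2) + (2*sqrt(3)) + (0) + (0)] = 0/24 = 0
  <chi_3*chi_9, chi_5> = (1/24)[1*(2)*conj(2) + 1*(-2)*conj(-2) + 2*(sqrt(3))*conj(sqrt(3)) + 2*(1)*conj(1) + 2*(0)*conj(0) + 2*(-1)*conj(-1) + 2*(-sqrt(3))*conj(-sqrt(3)) + 6*(0)*conj(0) + 6*(0)*conj(0)]
      = (1/24)[(4) + (4) + (6) + (2) + (0) + (2) + (6) + (0) + (0)] = 24/24 = 1
  <chi_3*chi_9, chi_6> = (1/24)[1*(2)*conj(2) + 1*(-2)*conj(2) + 2*(sqrt(3))*conj(1) + 2*(1)*conj(-1) + 2*(0)*conj(-2) + 2*(-1)*conj(-1) + 2*(-sqrt(3))*conj(1) + 6*(0)*conj(0) + 6*(0)*conj(0)]
      = (1/24)[(4) + (-4) + (2*sqrt(3)) + (-2) + (0) + (2) + (-2*sqrt(3)) + (0) + (0)] = 0/24 = 0
  <chi_3*chi_9, chi_7> = (1/24)[1*(2)*conj(2) + 1*(-2)*conj(-2) + 2*(sqrt(3))*conj(0) + 2*(1)*conj(-2) + 2*(0)*conj(0) + 2*(-1)*conj(2) + 2*(-sqrt(3))*conj(0) + 6*(0)*conj(0) + 6*(0)*conj(0)]
      = (1/24)[(4) + (4) + (0) + (-4) + (0) + (-4) + (0) + (0) + (0)] = 0/24 = 0
  <chi_3*chi_9, chi_8> = (1/24)[1*(2)*conj(2) + 1*(-2)*conj(2) + 2*(sqrt(3))*conj(-1) + 2*(1)*conj(-1) + 2*(0)*conj(2) + 2*(-1)*conj(-1) + 2*(-sqrt(3))*conj(-1) + 6*(0)*conj(0) + 6*(0)*conj(0)]
      = (1/24)[(4) + (-4) + (-2*sqrt(3)) + (-2) + (0) + (2) + (2*sqrt(3)) + (0) + (0)] = 0/24 = 0
  <chi_3*chi_9, chi_9> = (1/24)[1*(2)*conj(2) + 1*(-2)*conj(-2) + 2*(sqrt(3))*conj(-sqrt(3)) + 2*(1)*conj(1) + 2*(0)*conj(0) + 2*(-1)*conj(-1) + 2*(-sqrt(3))*conj(sqrt(3)) + 6*(0)*conj(0) + 6*(0)*conj(0)]
      = (1/24)[(4) + (4) + (-6) + (2) + (0) + (2) + (-6) + (0) + (0)] = 0/24 = 0
Hence the multiplicities are chi_5: 1. Dimension check: dim(chi_3)*dim(chi_9) = 1*2 = 2 and sum (mult * dim) = 1*2 = 2.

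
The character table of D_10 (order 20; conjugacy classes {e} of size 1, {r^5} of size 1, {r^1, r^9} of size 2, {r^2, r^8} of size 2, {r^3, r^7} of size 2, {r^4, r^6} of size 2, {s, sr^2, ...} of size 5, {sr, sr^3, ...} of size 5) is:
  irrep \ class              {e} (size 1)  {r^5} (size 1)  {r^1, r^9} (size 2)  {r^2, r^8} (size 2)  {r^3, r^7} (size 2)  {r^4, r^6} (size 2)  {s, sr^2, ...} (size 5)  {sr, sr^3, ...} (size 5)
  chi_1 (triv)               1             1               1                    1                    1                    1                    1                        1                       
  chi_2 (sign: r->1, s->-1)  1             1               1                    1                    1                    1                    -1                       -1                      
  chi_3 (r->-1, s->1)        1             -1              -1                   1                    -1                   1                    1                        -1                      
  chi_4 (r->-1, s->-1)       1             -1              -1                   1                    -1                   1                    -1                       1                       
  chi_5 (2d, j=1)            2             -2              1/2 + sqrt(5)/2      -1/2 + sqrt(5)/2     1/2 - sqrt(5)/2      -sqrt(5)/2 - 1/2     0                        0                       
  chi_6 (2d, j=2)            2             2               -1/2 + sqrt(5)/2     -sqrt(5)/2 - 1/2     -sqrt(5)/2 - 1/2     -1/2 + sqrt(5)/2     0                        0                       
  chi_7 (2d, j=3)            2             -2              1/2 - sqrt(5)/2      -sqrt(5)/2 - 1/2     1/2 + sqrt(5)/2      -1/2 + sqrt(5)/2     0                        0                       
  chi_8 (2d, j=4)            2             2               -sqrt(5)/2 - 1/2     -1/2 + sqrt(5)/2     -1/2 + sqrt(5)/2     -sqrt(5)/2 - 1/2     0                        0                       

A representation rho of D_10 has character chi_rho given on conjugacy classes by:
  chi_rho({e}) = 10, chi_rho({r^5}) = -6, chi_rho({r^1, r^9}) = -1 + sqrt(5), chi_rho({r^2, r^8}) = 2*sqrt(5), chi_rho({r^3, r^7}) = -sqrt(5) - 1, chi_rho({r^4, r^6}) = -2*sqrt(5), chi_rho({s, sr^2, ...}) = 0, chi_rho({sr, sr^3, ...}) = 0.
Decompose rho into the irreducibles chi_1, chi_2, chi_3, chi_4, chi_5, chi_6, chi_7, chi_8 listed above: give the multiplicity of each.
Multiplicities: chi_1: 0, chi_2: 0, chi_3: 1, chi_4: 1, chi_5: 3, chi_6: 0, chi_7: 0, chi_8: 1.

Proof sketch: Use <chi_rho, chi> = (1/|G|) sum_C |C| * chi_rho(C) * conj(chi(C)) with |G| = 20 for each irreducible chi in the table:
  <chi_rho, chi_1> = (1/20)[1*(10)*conj(1) + 1*(-6)*conj(1) + 2*(-1 + sqrt(5))*conj(1) + 2*(2*sqrt(5))*conj(1) + 2*(-sqrt(5) - 1)*conj(1) + 2*(-2*sqrt(5))*conj(1) + 5*(0)*conj(1) + 5*(0)*conj(1)]
      = (1/20)[(10) + (-6) + (-2 + 2*sqrt(5)) + (4*sqrt(5)) + (-2*sqrt(5) - 2) + (-4*sqrt(5)) + (0) + (0)] = 0/20 = 0
  <chi_rho, chi_2> = (1/20)[1*(10)*conj(1) + 1*(-6)*conj(1) + 2*(-1 + sqrt(5))*conj(1) + 2*(2*sqrt(5))*conj(1) + 2*(-sqrt(5) - 1)*conj(1) + 2*(-2*sqrt(5))*conj(1) + 5*(0)*conj(-1) + 5*(0)*conj(-1)]
      = (1/20)[(10) + (-6) + (-2 + 2*sqrt(5)) + (4*sqrt(5)) + (-2*sqrt(5) - 2) + (-4*sqrt(5)) + (0) + (0)] = 0/20 = 0
  <chi_rho, chi_3> = (1/20)[1*(10)*conj(1) + 1*(-6)*conj(-1) + 2*(-1 + sqrt(5))*conj(-1) + 2*(2*sqrt(5))*conj(1) + 2*(-sqrt(5) - 1)*conj(-1) + 2*(-2*sqrt(5))*conj(1) + 5*(0)*conj(1) + 5*(0)*conj(-1)]
      = (1/20)[(10) + (6) + (2 - 2*sqrt(5)) + (4*sqrt(5)) + (2 + 2*sqrt(5)) + (-4*sqrt(5)) + (0) + (0)] = 20/20 = 1
  <chi_rho, chi_4> = (1/20)[1*(10)*conj(1) + 1*(-6)*conj(-1) + 2*(-1 + sqrt(5))*conj(-1) + 2*(2*sqrt(5))*conj(1) + 2*(-sqrt(5) - 1)*conj(-1) + 2*(-2*sqrt(5))*conj(1) + 5*(0)*conj(-1) + 5*(0)*conj(1)]
      = (1/20)[(10) + (6) + (2 - 2*sqrt(5)) + (4*sqrt(5)) + (2 + 2*sqrt(5)) + (-4*sqrt(5)) + (0) + (0)] = 20/20 = 1
  <chi_rho, chi_5> = (1/20)[1*(10)*conj(2) + 1*(-6)*conj(-2) + 2*(-1 + sqrt(5))*conj(1/2 + sqrt(5)/2) + 2*(2*sqrt(5))*conj(-1/2 + sqrt(5)/2) + 2*(-sqrt(5) - 1)*conj(1/2 - sqrt(5)/2) + 2*(-2*sqrt(5))*conj(-sqrt(5)/2 - 1/2) + 5*(0)*conj(0) + 5*(0)*conj(0)]
      = (1/20)[(20) + (12) + (4) + (10 - 2*sqrt(5)) + (4) + (2*sqrt(5) + 10) + (0) + (0)] = 60/20 = 3
  <chi_rho, chi_6> = (1/20)[1*(10)*conj(2) + 1*(-6)*conj(2) + 2*(-1 + sqrt(5))*conj(-1/2 + sqrt(5)/2) + 2*(2*sqrt(5))*conj(-sqrt(5)/2 - 1/2) + 2*(-sqrt(5) - 1)*conj(-sqrt(5)/2 - 1/2) + 2*(-2*sqrt(5))*conj(-1/2 + sqrt(5)/2) + 5*(0)*conj(0) + 5*(0)*conj(0)]
      = (1/20)[(20) + (-12) + (6 - 2*sqrt(5)) + (-10 - 2*sqrt(5)) + (2*sqrt(5) + 6) + (-10 + 2*sqrt(5)) + (0) + (0)] = 0/20 = 0
  <chi_rho, chi_7> = (1/20)[1*(10)*conj(2) + 1*(-6)*conj(-2) + 2*(-1 + sqrt(5))*conj(1/2 - sqrt(5)/2) + 2*(2*sqrt(5))*conj(-sqrt(5)/2 - 1/2) + 2*(-sqrt(5) - 1)*conj(1/2 + sqrt(5)/2) + 2*(-2*sqrt(5))*conj(-1/2 + sqrt(5)/2) + 5*(0)*conj(0) + 5*(0)*conj(0)]
      = (1/20)[(20) + (12) + (-6 + 2*sqrt(5)) + (-10 - 2*sqrt(5)) + (-6 - 2*sqrt(5)) + (-10 + 2*sqrt(5)) + (0) + (0)] = 0/20 = 0
  <chi_rho, chi_8> = (1/20)[1*(10)*conj(2) + 1*(-6)*conj(2) + 2*(-1 + sqrt(5))*conj(-sqrt(5)/2 - 1/2) + 2*(2*sqrt(5))*conj(-1/2 + sqrt(5)/2) + 2*(-sqrt(5) - 1)*conj(-1/2 + sqrt(5)/2) + 2*(-2*sqrt(5))*conj(-sqrt(5)/2 - 1/2) + 5*(0)*conj(0) + 5*(0)*conj(0)]
      = (1/20)[(20) + (-12) + (-4) + (10 - 2*sqrt(5)) + (-4) + (2*sqrt(5) + 10) + (0) + (0)] = 20/20 = 1
Dimension check: dim(rho) = sum (mult * dim) = 0*1 + 0*1 + 1*1 + 1*1 + 3*2 + 0*2 + 0*2 + 1*2 = 10 = chi_rho(e) = 10.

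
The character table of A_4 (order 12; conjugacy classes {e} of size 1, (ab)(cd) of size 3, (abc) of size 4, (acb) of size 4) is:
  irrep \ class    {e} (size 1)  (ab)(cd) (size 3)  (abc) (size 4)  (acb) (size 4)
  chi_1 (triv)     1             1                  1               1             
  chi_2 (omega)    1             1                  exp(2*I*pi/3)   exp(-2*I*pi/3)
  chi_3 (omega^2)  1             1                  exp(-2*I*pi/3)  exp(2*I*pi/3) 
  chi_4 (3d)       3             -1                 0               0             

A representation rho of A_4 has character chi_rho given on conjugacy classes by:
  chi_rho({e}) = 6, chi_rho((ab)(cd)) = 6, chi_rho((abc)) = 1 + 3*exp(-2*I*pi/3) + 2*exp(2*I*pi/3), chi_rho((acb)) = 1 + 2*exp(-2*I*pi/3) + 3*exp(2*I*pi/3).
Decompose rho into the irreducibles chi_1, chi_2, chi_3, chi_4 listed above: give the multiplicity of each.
Multiplicities: chi_1: 1, chi_2: 2, chi_3: 3, chi_4: 0.

Solution. Use <chi_rho, chi> = (1/|G|) sum_C |C| * chi_rho(C) * conj(chi(C)) with |G| = 12 for each irreducible chi in the table:
  <chi_rho, chi_1> = (1/12)[1*(6)*conj(1) + 3*(6)*conj(1) + 4*(1 + 3*exp(-2*I*pi/3) + 2*exp(2*I*pi/3))*conj(1) + 4*(1 + 2*exp(-2*I*pi/3) + 3*exp(2*I*pi/3))*conj(1)]
      = (1/12)[(6) + (18) + (4 + 12*exp(-2*I*pi/3) + 8*exp(2*I*pi/3)) + (4 + 8*exp(-2*I*pi/3) + 12*exp(2*I*pi/3))] = 12/12 = 1
  <chi_rho, chi_2> = (1/12)[1*(6)*conj(1) + 3*(6)*conj(1) + 4*(1 + 3*exp(-2*I*pi/3) + 2*exp(2*I*pi/3))*conj(exp(2*I*pi/3)) + 4*(1 + 2*exp(-2*I*pi/3) + 3*exp(2*I*pi/3))*conj(exp(-2*I*pi/3))]
      = (1/12)[(6) + (18) + (8 + 4*exp(-2*I*pi/3) + 12*exp(2*I*pi/3)) + (8 + 12*exp(-2*I*pi/3) + 4*exp(2*I*pi/3))] = 24/12 = 2
  <chi_rho, chi_3> = (1/12)[1*(6)*conj(1) + 3*(6)*conj(1) + 4*(1 + 3*exp(-2*I*pi/3) + 2*exp(2*I*pi/3))*conj(exp(-2*I*pi/3)) + 4*(1 + 2*exp(-2*I*pi/3) + 3*exp(2*I*pi/3))*conj(exp(2*I*pi/3))]
      = (1/12)[(6) + (18) + (12 + 8*exp(-2*I*pi/3) + 4*exp(2*I*pi/3)) + (12 + 4*exp(-2*I*pi/3) + 8*exp(2*I*pi/3))] = 36/12 = 3
  <chi_rho, chi_4> = (1/12)[1*(6)*conj(3) + 3*(6)*conj(-1) + 4*(1 + 3*exp(-2*I*pi/3) + 2*exp(2*I*pi/3))*conj(0) + 4*(1 + 2*exp(-2*I*pi/3) + 3*exp(2*I*pi/3))*conj(0)]
      = (1/12)[(18) + (-18) + (0) + (0)] = 0/12 = 0
(Exp terms are combined using exp(i*s)*conj(exp(i*t)) = exp(i*(s-t)), and sums of them are collapsed using the identity that for every m > 1 the m distinct m-th roots of unity sum to 0, e.g. 1 + exp(2*I*pi/3) + exp(-2*I*pi/3) = 0.)
Dimension check: dim(rho) = sum (mult * dim) = 1*1 + 2*1 + 3*1 + 0*3 = 6 = chi_rho(e) = 6.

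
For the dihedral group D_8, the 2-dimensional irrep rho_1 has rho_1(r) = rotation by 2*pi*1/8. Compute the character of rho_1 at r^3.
chi_{rho_1}(r^3) = 2*cos(2*pi*1*3/8) = -sqrt(2)

Proof sketch: rho_1(r^3) is rotation by angle 2*pi*1*3/8, whose trace is 2*cos(2*pi*1*3/8) = -sqrt(2).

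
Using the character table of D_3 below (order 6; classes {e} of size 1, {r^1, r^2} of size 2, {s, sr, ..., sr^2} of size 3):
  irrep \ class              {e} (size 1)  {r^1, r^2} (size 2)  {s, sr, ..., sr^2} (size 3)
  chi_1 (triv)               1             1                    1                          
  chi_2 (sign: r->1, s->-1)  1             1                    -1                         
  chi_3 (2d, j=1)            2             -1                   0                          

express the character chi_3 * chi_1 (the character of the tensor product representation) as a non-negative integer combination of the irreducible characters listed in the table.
chi_3 tensor chi_1 = chi_3 (all other irreducibles have multiplicity 0).

Justification: The character of a tensor product is the pointwise product (chi_3 * chi_1)(C) = chi_3(C) * chi_1(C):
  {e}: (2)*(1), {r^1, r^2}: (-1)*(1), {s, sr, ..., sr^2}: (0)*(1)
so (chi_3 * chi_1) takes values
  {e} -> 2, {r^1, r^2} -> -1, {s, sr, ..., sr^2} -> 0.
Now take the inner product of this character with each irreducible chi from the table, <chi_3*chi_1, chi> = (1/6) sum_C |C| (chi_3*chi_1)(C) conj(chi(C)):
  <chi_3*chi_1, chi_1> = (1/6)[1*(2)*conj(1) + 2*(-1)*conj(1) + 3*(0)*conj(1)]
      = (1/6)[(2) + (-2) + (0)] = 0/6 = 0
  <chi_3*chi_1, chi_2> = (1/6)[1*(2)*conj(1) + 2*(-1)*conj(1) + 3*(0)*conj(-1)]
      = (1/6)[(2) + (-2) + (0)] = 0/6 = 0
  <chi_3*chi_1, chi_3> = (1/6)[1*(2)*conj(2) + 2*(-1)*conj(-1) + 3*(0)*conj(0)]
      = (1/6)[(4) + (2) + (0)] = 6/6 = 1
Hence the multiplicities are chi_3: 1. Dimension check: dim(chi_3)*dim(chi_1) = 2*1 = 2 and sum (mult * dim) = 1*2 = 2.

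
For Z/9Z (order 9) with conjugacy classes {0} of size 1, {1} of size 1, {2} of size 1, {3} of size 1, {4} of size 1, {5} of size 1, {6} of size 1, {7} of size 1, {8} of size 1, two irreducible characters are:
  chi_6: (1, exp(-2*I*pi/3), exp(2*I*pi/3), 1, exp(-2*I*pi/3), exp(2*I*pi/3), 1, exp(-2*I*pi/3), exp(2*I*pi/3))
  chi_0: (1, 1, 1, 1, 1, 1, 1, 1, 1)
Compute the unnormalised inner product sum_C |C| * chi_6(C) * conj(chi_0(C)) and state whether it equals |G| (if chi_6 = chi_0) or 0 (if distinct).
Sum = 0; so <chi_6, chi_0> = 0 (distinct irreducibles are orthogonal).

Explanation: Compute term by term over conjugacy classes (|C| * chi_6(C) * conj(chi_0(C))):
  1*(1)*conj(1) + 1*(exp(-2*I*pi/3))*conj(1) + 1*(exp(2*I*pi/3))*conj(1) + 1*(1)*conj(1) + 1*(exp(-2*I*pi/3))*conj(1) + 1*(exp(2*I*pi/3))*conj(1) + 1*(1)*conj(1) + 1*(exp(-2*I*pi/3))*conj(1) + 1*(exp(2*I*pi/3))*conj(1)
  = (1) + (exp(-2*I*pi/3)) + (exp(2*I*pi/3)) + (1) + (exp(-2*I*pi/3)) + (exp(2*I*pi/3)) + (1) + (exp(-2*I*pi/3)) + (exp(2*I*pi/3))
  = 0.
(Exp terms are combined using exp(i*s)*conj(exp(i*t)) = exp(i*(s-t)), and sums of them are collapsed using the identity that for every m > 1 the m distinct m-th roots of unity sum to 0, e.g. 1 + exp(2*I*pi/3) + exp(-2*I*pi/3) = 0.)
Dividing by |G| = 9 gives 0/9 = 0, matching the row-orthogonality relation <chi_6, chi_0> = [chi_6 = chi_0].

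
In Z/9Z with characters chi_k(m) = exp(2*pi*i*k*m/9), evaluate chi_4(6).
chi_4(6) = zeta_9^24 = exp(-2*I*pi/3)

chi_4(6) = zeta_9^(4*6) = zeta_9^24. Since zeta_9^9 = 1, this equals zeta_9^6 = exp(2*pi*i*6/9) = exp(-2*I*pi/3).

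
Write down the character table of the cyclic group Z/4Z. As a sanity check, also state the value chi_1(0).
Character table of Z/4Z (irreps indexed chi_0,...,chi_3 with chi_k(m) = zeta_4^(k*m), zeta_4 = exp(2*pi*i/4)):
  irrep \ class  {0} (size 1)  {1} (size 1)  {2} (size 1)  {3} (size 1)
  chi_0          1             1             1             1           
  chi_1          1             I             -1            -I          
  chi_2          1             -1            1             -1          
  chi_3          1             -I            -1            I           

Spot check: chi_1(0) = zeta_4^(1*0) = zeta_4^0 = 1.

Working: Z/4Z is abelian, so all 4 irreducible complex representations are 1-dimensional. They are given by chi_k(m) = zeta_4^(k*m) for k = 0,...,3. Row orthogonality: sum_m chi_k(m) conj(chi_l(m)) = 4 * [k = l].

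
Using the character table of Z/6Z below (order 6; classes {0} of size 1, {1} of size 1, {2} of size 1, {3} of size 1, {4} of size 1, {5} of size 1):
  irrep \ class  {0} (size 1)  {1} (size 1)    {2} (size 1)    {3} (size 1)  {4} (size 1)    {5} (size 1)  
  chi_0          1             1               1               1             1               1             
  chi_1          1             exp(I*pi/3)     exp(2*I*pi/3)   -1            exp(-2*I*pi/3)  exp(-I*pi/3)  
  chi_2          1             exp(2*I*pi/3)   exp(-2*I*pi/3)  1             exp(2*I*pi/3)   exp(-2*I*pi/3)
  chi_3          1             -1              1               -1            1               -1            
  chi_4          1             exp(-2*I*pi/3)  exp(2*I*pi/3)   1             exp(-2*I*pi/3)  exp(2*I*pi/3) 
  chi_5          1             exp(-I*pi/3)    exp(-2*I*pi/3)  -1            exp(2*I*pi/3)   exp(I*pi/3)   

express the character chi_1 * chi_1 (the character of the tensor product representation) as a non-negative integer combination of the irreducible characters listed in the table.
chi_1 tensor chi_1 = chi_2 (all other irreducibles have multiplicity 0).

Working: The character of a tensor product is the pointwise product (chi_1 * chi_1)(C) = chi_1(C) * chi_1(C):
  {0}: (1)*(1), {1}: (exp(I*pi/3))*(exp(I*pi/3)), {2}: (exp(2*I*pi/3))*(exp(2*I*pi/3)), {3}: (-1)*(-1), {4}: (exp(-2*I*pi/3))*(exp(-2*I*pi/3)), {5}: (exp(-I*pi/3))*(exp(-I*pi/3))
so (chi_1 * chi_1) takes values
  {0} -> 1, {1} -> exp(2*I*pi/3), {2} -> exp(-2*I*pi/3), {3} -> 1, {4} -> exp(2*I*pi/3), {5} -> exp(-2*I*pi/3).
Now take the inner product of this character with each irreducible chi from the table, <chi_1*chi_1, chi> = (1/6) sum_C |C| (chi_1*chi_1)(C) conj(chi(C)):
  <chi_1*chi_1, chi_0> = (1/6)[1*(1)*conj(1) + 1*(exp(2*I*pi/3))*conj(1) + 1*(exp(-2*I*pi/3))*conj(1) + 1*(1)*conj(1) + 1*(exp(2*I*pi/3))*conj(1) + 1*(exp(-2*I*pi/3))*conj(1)]
      = (1/6)[(1) + (exp(2*I*pi/3)) + (exp(-2*I*pi/3)) + (1) + (exp(2*I*pi/3)) + (exp(-2*I*pi/3))] = 0/6 = 0
  <chi_1*chi_1, chi_1> = (1/6)[1*(1)*conj(1) + 1*(exp(2*I*pi/3))*conj(exp(I*pi/3)) + 1*(exp(-2*I*pi/3))*conj(exp(2*I*pi/3)) + 1*(1)*conj(-1) + 1*(exp(2*I*pi/3))*conj(exp(-2*I*pi/3)) + 1*(exp(-2*I*pi/3))*conj(exp(-I*pi/3))]
      = (1/6)[(1) + (exp(I*pi/3)) + (exp(2*I*pi/3)) + (-1) + (exp(-2*I*pi/3)) + (exp(-I*pi/3))] = 0/6 = 0
  <chi_1*chi_1, chi_2> = (1/6)[1*(1)*conj(1) + 1*(exp(2*I*pi/3))*conj(exp(2*I*pi/3)) + 1*(exp(-2*I*pi/3))*conj(exp(-2*I*pi/3)) + 1*(1)*conj(1) + 1*(exp(2*I*pi/3))*conj(exp(2*I*pi/3)) + 1*(exp(-2*I*pi/3))*conj(exp(-2*I*pi/3))]
      = (1/6)[(1) + (1) + (1) + (1) + (1) + (1)] = 6/6 = 1
  <chi_1*chi_1, chi_3> = (1/6)[1*(1)*conj(1) + 1*(exp(2*I*pi/3))*conj(-1) + 1*(exp(-2*I*pi/3))*conj(1) + 1*(1)*conj(-1) + 1*(exp(2*I*pi/3))*conj(1) + 1*(exp(-2*I*pi/3))*conj(-1)]
      = (1/6)[(1) + (-exp(2*I*pi/3)) + (exp(-2*I*pi/3)) + (-1) + (exp(2*I*pi/3)) + (-exp(-2*I*pi/3))] = 0/6 = 0
  <chi_1*chi_1, chi_4> = (1/6)[1*(1)*conj(1) + 1*(exp(2*I*pi/3))*conj(exp(-2*I*pi/3)) + 1*(exp(-2*I*pi/3))*conj(exp(2*I*pi/3)) + 1*(1)*conj(1) + 1*(exp(2*I*pi/3))*conj(exp(-2*I*pi/3)) + 1*(exp(-2*I*pi/3))*conj(exp(2*I*pi/3))]
      = (1/6)[(1) + (exp(-2*I*pi/3)) + (exp(2*I*pi/3)) + (1) + (exp(-2*I*pi/3)) + (exp(2*I*pi/3))] = 0/6 = 0
  <chi_1*chi_1, chi_5> = (1/6)[1*(1)*conj(1) + 1*(exp(2*I*pi/3))*conj(exp(-I*pi/3)) + 1*(exp(-2*I*pi/3))*conj(exp(-2*I*pi/3)) + 1*(1)*conj(-1) + 1*(exp(2*I*pi/3))*conj(exp(2*I*pi/3)) + 1*(exp(-2*I*pi/3))*conj(exp(I*pi/3))]
      = (1/6)[(1) + (-1) + (1) + (-1) + (1) + (-1)] = 0/6 = 0
(Exp terms are combined using exp(i*s)*conj(exp(i*t)) = exp(i*(s-t)), and sums of them are collapsed using the identity that for every m > 1 the m distinct m-th roots of unity sum to 0, e.g. 1 + exp(2*I*pi/3) + exp(-2*I*pi/3) = 0.)
Hence the multiplicities are chi_2: 1. Dimension check: dim(chi_1)*dim(chi_1) = 1*1 = 1 and sum (mult * dim) = 1*1 = 1.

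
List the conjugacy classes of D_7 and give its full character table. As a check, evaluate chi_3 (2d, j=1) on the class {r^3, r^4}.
Conjugacy classes: {e} of size 1, {r^1, r^6} of size 2, {r^2, r^5} of size 2, {r^3, r^4} of size 2, {s, sr, ..., sr^6} of size 7.
Character table:
  irrep \ class              {e} (size 1)  {r^1, r^6} (size 2)  {r^2, r^5} (size 2)  {r^3, r^4} (size 2)  {s, sr, ..., sr^6} (size 7)
  chi_1 (triv)               1             1                    1                    1                    1                          
  chi_2 (sign: r->1, s->-1)  1             1                    1                    1                    -1                         
  chi_3 (2d, j=1)            2             2*cos(2*pi/7)        -2*cos(3*pi/7)       -2*cos(pi/7)         0                          
  chi_4 (2d, j=2)            2             -2*cos(3*pi/7)       -2*cos(pi/7)         2*cos(2*pi/7)        0                          
  chi_5 (2d, j=3)            2             -2*cos(pi/7)         2*cos(2*pi/7)        -2*cos(3*pi/7)       0                          

Spot check: chi_3 (2d, j=1) on {r^3, r^4} = -2*cos(pi/7).

Details: D_7 has order 2*7 = 14 with 5 conjugacy classes, hence 5 irreducibles. Sum of squared dims 1 + 1 + 4 + 4 + 4 = 14 = |G|. Linear characters come from the abelianisation; the 2-dimensional irreps have character r^k -> 2*cos(2*pi*j*k/7), reflections -> 0.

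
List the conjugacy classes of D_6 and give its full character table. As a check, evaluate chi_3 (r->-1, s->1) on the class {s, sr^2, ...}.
Conjugacy classes: {e} of size 1, {r^3} of size 1, {r^1, r^5} of size 2, {r^2, r^4} of size 2, {s, sr^2, ...} of size 3, {sr, sr^3, ...} of size 3.
Character table:
  irrep \ class              {e} (size 1)  {r^3} (size 1)  {r^1, r^5} (size 2)  {r^2, r^4} (size 2)  {s, sr^2, ...} (size 3)  {sr, sr^3, ...} (size 3)
  chi_1 (triv)               1             1               1                    1                    1                        1                       
  chi_2 (sign: r->1, s->-1)  1             1               1                    1                    -1                       -1                      
  chi_3 (r->-1, s->1)        1             -1              -1                   1                    1                        -1                      
  chi_4 (r->-1, s->-1)       1             -1              -1                   1                    -1                       1                       
  chi_5 (2d, j=1)            2             -2              1                    -1                   0                        0                       
  chi_6 (2d, j=2)            2             2               -1                   -1                   0                        0                       

Spot check: chi_3 (r->-1, s->1) on {s, sr^2, ...} = 1.

Why: D_6 has order 2*6 = 12 with 6 conjugacy classes, hence 6 irreducibles. Sum of squared dims 1 + 1 + 1 + 1 + 4 + 4 = 12 = |G|. Linear characters come from the abelianisation; the 2-dimensional irreps have character r^k -> 2*cos(2*pi*j*k/6), reflections -> 0.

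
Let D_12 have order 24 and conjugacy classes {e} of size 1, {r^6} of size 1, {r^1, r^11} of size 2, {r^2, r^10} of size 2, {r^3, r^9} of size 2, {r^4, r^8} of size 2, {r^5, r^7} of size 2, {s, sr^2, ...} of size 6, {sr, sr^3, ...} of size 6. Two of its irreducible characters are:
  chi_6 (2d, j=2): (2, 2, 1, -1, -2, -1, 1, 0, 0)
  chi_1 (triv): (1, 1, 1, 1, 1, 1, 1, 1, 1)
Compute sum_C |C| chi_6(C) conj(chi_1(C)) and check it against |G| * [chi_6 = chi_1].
Sum = 0; so <chi_6, chi_1> = 0 (distinct irreducibles are orthogonal).

Justification: Compute term by term over conjugacy classes (|C| * chi_6(C) * conj(chi_1(C))):
  1*(2)*conj(1) + 1*(2)*conj(1) + 2*(1)*conj(1) + 2*(-1)*conj(1) + 2*(-2)*conj(1) + 2*(-1)*conj(1) + 2*(1)*conj(1) + 6*(0)*conj(1) + 6*(0)*conj(1)
  = (2) + (2) + (2) + (-2) + (-4) + (-2) + (2) + (0) + (0)
  = 0.
Dividing by |G| = 24 gives 0/24 = 0, matching the row-orthogonality relation <chi_6, chi_1> = [chi_6 = chi_1].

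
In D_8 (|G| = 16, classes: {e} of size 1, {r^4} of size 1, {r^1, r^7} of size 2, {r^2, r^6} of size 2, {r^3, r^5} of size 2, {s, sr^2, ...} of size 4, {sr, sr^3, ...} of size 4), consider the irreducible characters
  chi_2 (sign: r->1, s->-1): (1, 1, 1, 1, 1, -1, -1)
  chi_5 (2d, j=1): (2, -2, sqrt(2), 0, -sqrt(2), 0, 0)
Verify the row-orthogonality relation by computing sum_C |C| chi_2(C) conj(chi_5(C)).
Sum = 0; so <chi_2, chi_5> = 0 (distinct irreducibles are orthogonal).

Argument: Compute term by term over conjugacy classes (|C| * chi_2(C) * conj(chi_5(C))):
  1*(1)*conj(2) + 1*(1)*conj(-2) + 2*(1)*conj(sqrt(2)) + 2*(1)*conj(0) + 2*(1)*conj(-sqrt(2)) + 4*(-1)*conj(0) + 4*(-1)*conj(0)
  = (2) + (-2) + (2*sqrt(2)) + (0) + (-2*sqrt(2)) + (0) + (0)
  = 0.
Dividing by |G| = 16 gives 0/16 = 0, matching the row-orthogonality relation <chi_2, chi_5> = [chi_2 = chi_5].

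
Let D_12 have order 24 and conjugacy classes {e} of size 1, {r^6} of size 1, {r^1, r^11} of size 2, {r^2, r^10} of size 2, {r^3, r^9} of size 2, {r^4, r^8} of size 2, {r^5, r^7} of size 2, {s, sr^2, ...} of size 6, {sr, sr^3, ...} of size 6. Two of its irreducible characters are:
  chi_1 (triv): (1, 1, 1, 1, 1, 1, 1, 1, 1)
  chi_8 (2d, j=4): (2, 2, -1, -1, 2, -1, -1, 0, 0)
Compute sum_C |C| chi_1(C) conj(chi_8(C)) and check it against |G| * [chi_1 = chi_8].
Sum = 0; so <chi_1, chi_8> = 0 (distinct irreducibles are orthogonal).

Details: Compute term by term over conjugacy classes (|C| * chi_1(C) * conj(chi_8(C))):
  1*(1)*conj(2) + 1*(1)*conj(2) + 2*(1)*conj(-1) + 2*(1)*conj(-1) + 2*(1)*conj(2) + 2*(1)*conj(-1) + 2*(1)*conj(-1) + 6*(1)*conj(0) + 6*(1)*conj(0)
  = (2) + (2) + (-2) + (-2) + (4) + (-2) + (-2) + (0) + (0)
  = 0.
Dividing by |G| = 24 gives 0/24 = 0, matching the row-orthogonality relation <chi_1, chi_8> = [chi_1 = chi_8].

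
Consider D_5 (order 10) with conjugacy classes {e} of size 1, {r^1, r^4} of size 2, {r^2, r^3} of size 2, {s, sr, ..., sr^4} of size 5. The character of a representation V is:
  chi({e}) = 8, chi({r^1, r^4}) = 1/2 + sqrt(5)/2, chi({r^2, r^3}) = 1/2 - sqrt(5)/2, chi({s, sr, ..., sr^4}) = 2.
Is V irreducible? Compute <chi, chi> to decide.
Not irreducible (reducible): <chi, chi> = 9 > 1.

Details: <chi, chi> = (1/|G|) sum_C |C| * |chi(C)|^2 = (1/10)[1*|8|^2 + 2*|1/2 + sqrt(5)/2|^2 + 2*|1/2 - sqrt(5)/2|^2 + 5*|2|^2]
  = (1/10)[(64) + (sqrt(5) + 3) + (3 - sqrt(5)) + (20)] = 90/10 = 9.
A character is irreducible iff <chi, chi> = 1, so this representation is reducible.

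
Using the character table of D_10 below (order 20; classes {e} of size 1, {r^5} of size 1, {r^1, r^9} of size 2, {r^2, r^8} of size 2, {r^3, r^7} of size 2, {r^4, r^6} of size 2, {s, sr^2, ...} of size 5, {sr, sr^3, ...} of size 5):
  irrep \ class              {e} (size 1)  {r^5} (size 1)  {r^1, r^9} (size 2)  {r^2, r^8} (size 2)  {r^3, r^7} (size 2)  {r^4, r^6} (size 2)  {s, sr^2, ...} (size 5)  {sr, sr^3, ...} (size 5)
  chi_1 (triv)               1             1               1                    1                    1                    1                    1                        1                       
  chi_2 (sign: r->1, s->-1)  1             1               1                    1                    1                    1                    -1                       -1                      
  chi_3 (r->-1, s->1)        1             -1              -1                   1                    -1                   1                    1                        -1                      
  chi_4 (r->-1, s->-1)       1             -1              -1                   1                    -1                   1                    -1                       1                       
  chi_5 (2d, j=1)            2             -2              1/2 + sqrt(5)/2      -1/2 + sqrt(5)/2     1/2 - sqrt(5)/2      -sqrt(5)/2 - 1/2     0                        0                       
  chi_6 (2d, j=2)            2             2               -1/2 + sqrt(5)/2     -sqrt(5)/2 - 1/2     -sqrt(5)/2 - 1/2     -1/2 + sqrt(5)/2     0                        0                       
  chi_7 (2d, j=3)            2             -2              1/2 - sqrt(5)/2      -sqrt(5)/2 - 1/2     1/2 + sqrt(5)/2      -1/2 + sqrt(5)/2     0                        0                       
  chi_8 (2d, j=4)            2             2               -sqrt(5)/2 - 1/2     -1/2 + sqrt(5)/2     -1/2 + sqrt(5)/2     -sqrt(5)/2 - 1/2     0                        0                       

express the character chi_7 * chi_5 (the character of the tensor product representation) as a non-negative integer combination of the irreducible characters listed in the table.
chi_7 tensor chi_5 = chi_6 + chi_8 (all other irreducibles have multiplicity 0).

Solution. The character of a tensor product is the pointwise product (chi_7 * chi_5)(C) = chi_7(C) * chi_5(C):
  {e}: (2)*(2), {r^5}: (-2)*(-2), {r^1, r^9}: (1/2 - sqrt(5)/2)*(1/2 + sqrt(5)/2), {r^2, r^8}: (-sqrt(5)/2 - 1/2)*(-1/2 + sqrt(5)/2), {r^3, r^7}: (1/2 + sqrt(5)/2)*(1/2 - sqrt(5)/2), {r^4, r^6}: (-1/2 + sqrt(5)/2)*(-sqrt(5)/2 - 1/2), {s, sr^2, ...}: (0)*(0), {sr, sr^3, ...}: (0)*(0)
so (chi_7 * chi_5) takes values
  {e} -> 4, {r^5} -> 4, {r^1, r^9} -> -1, {r^2, r^8} -> -1, {r^3, r^7} -> -1, {r^4, r^6} -> -1, {s, sr^2, ...} -> 0, {sr, sr^3, ...} -> 0.
Now take the inner product of this character with each irreducible chi from the table, <chi_7*chi_5, chi> = (1/20) sum_C |C| (chi_7*chi_5)(C) conj(chi(C)):
  <chi_7*chi_5, chi_1> = (1/20)[1*(4)*conj(1) + 1*(4)*conj(1) + 2*(-1)*conj(1) + 2*(-1)*conj(1) + 2*(-1)*conj(1) + 2*(-1)*conj(1) + 5*(0)*conj(1) + 5*(0)*conj(1)]
      = (1/20)[(4) + (4) + (-2) + (-2) + (-2) + (-2) + (0) + (0)] = 0/20 = 0
  <chi_7*chi_5, chi_2> = (1/20)[1*(4)*conj(1) + 1*(4)*conj(1) + 2*(-1)*conj(1) + 2*(-1)*conj(1) + 2*(-1)*conj(1) + 2*(-1)*conj(1) + 5*(0)*conj(-1) + 5*(0)*conj(-1)]
      = (1/20)[(4) + (4) + (-2) + (-2) + (-2) + (-2) + (0) + (0)] = 0/20 = 0
  <chi_7*chi_5, chi_3> = (1/20)[1*(4)*conj(1) + 1*(4)*conj(-1) + 2*(-1)*conj(-1) + 2*(-1)*conj(1) + 2*(-1)*conj(-1) + 2*(-1)*conj(1) + 5*(0)*conj(1) + 5*(0)*conj(-1)]
      = (1/20)[(4) + (-4) + (2) + (-2) + (2) + (-2) + (0) + (0)] = 0/20 = 0
  <chi_7*chi_5, chi_4> = (1/20)[1*(4)*conj(1) + 1*(4)*conj(-1) + 2*(-1)*conj(-1) + 2*(-1)*conj(1) + 2*(-1)*conj(-1) + 2*(-1)*conj(1) + 5*(0)*conj(-1) + 5*(0)*conj(1)]
      = (1/20)[(4) + (-4) + (2) + (-2) + (2) + (-2) + (0) + (0)] = 0/20 = 0
  <chi_7*chi_5, chi_5> = (1/20)[1*(4)*conj(2) + 1*(4)*conj(-2) + 2*(-1)*conj(1/2 + sqrt(5)/2) + 2*(-1)*conj(-1/2 + sqrt(5)/2) + 2*(-1)*conj(1/2 - sqrt(5)/2) + 2*(-1)*conj(-sqrt(5)/2 - 1/2) + 5*(0)*conj(0) + 5*(0)*conj(0)]
      = (1/20)[(8) + (-8) + (-sqrt(5) - 1) + (1 - sqrt(5)) + (-1 + sqrt(5)) + (1 + sqrt(5)) + (0) + (0)] = 0/20 = 0
  <chi_7*chi_5, chi_6> = (1/20)[1*(4)*conj(2) + 1*(4)*conj(2) + 2*(-1)*conj(-1/2 + sqrt(5)/2) + 2*(-1)*conj(-sqrt(5)/2 - 1/2) + 2*(-1)*conj(-sqrt(5)/2 - 1/2) + 2*(-1)*conj(-1/2 + sqrt(5)/2) + 5*(0)*conj(0) + 5*(0)*conj(0)]
      = (1/20)[(8) + (8) + (1 - sqrt(5)) + (1 + sqrt(5)) + (1 + sqrt(5)) + (1 - sqrt(5)) + (0) + (0)] = 20/20 = 1
  <chi_7*chi_5, chi_7> = (1/20)[1*(4)*conj(2) + 1*(4)*conj(-2) + 2*(-1)*conj(1/2 - sqrt(5)/2) + 2*(-1)*conj(-sqrt(5)/2 - 1/2) + 2*(-1)*conj(1/2 + sqrt(5)/2) + 2*(-1)*conj(-1/2 + sqrt(5)/2) + 5*(0)*conj(0) + 5*(0)*conj(0)]
      = (1/20)[(8) + (-8) + (-1 + sqrt(5)) + (1 + sqrt(5)) + (-sqrt(5) - 1) + (1 - sqrt(5)) + (0) + (0)] = 0/20 = 0
  <chi_7*chi_5, chi_8> = (1/20)[1*(4)*conj(2) + 1*(4)*conj(2) + 2*(-1)*conj(-sqrt(5)/2 - 1/2) + 2*(-1)*conj(-1/2 + sqrt(5)/2) + 2*(-1)*conj(-1/2 + sqrt(5)/2) + 2*(-1)*conj(-sqrt(5)/2 - 1/2) + 5*(0)*conj(0) + 5*(0)*conj(0)]
      = (1/20)[(8) + (8) + (1 + sqrt(5)) + (1 - sqrt(5)) + (1 - sqrt(5)) + (1 + sqrt(5)) + (0) + (0)] = 20/20 = 1
Hence the multiplicities are chi_6: 1, chi_8: 1. Dimension check: dim(chi_7)*dim(chi_5) = 2*2 = 4 and sum (mult * dim) = 1*2 + 1*2 = 4.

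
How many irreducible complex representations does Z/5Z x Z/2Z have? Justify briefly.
10

Solution. The number of irreducible complex representations of a finite group equals its number of conjugacy classes. Z/5Z x Z/2Z is abelian of order 10, so every element is its own conjugacy class: 10 classes, so Z/5Z x Z/2Z (order 10) has exactly 10 irreducible complex representations.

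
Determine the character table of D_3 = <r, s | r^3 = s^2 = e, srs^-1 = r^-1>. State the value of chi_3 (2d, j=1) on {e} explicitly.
Conjugacy classes: {e} of size 1, {r^1, r^2} of size 2, {s, sr, ..., sr^2} of size 3.
Character table:
  irrep \ class              {e} (size 1)  {r^1, r^2} (size 2)  {s, sr, ..., sr^2} (size 3)
  chi_1 (triv)               1             1                    1                          
  chi_2 (sign: r->1, s->-1)  1             1                    -1                         
  chi_3 (2d, j=1)            2             -1                   0                          

Spot check: chi_3 (2d, j=1) on {e} = 2.

Derivation: D_3 has order 2*3 = 6 with 3 conjugacy classes, hence 3 irreducibles. Sum of squared dims 1 + 1 + 4 = 6 = |G|. Linear characters come from the abelianisation; the 2-dimensional irreps have character r^k -> 2*cos(2*pi*j*k/3), reflections -> 0.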